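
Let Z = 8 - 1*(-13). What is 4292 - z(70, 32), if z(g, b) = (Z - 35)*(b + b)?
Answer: 5188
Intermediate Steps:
Z = 21 (Z = 8 + 13 = 21)
z(g, b) = -28*b (z(g, b) = (21 - 35)*(b + b) = -28*b)
4292 - z(70, 32) = 4292 - (-28)*32 = 4292 - 1*(-896) = 4292 + 896 = 5188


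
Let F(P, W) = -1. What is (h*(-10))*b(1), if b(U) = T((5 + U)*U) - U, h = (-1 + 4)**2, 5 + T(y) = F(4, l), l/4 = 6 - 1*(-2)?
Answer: 630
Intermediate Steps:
l = 32 (l = 4*(6 - 1*(-2)) = 4*(6 + 2) = 4*8 = 32)
T(y) = -6 (T(y) = -5 - 1 = -6)
h = 9 (h = 3**2 = 9)
b(U) = -6 - U
(h*(-10))*b(1) = (9*(-10))*(-6 - 1*1) = -90*(-6 - 1) = -90*(-7) = 630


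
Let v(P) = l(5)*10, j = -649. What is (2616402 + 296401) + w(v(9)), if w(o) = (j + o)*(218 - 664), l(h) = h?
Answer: 3179957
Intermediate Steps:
v(P) = 50 (v(P) = 5*10 = 50)
w(o) = 289454 - 446*o (w(o) = (-649 + o)*(218 - 664) = (-649 + o)*(-446) = 289454 - 446*o)
(2616402 + 296401) + w(v(9)) = (2616402 + 296401) + (289454 - 446*50) = 2912803 + (289454 - 22300) = 2912803 + 267154 = 3179957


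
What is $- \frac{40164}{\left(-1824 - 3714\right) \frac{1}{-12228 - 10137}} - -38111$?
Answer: $- \frac{1613167}{13} \approx -1.2409 \cdot 10^{5}$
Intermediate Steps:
$- \frac{40164}{\left(-1824 - 3714\right) \frac{1}{-12228 - 10137}} - -38111 = - \frac{40164}{\left(-5538\right) \frac{1}{-22365}} + 38111 = - \frac{40164}{\left(-5538\right) \left(- \frac{1}{22365}\right)} + 38111 = - \frac{40164}{\frac{26}{105}} + 38111 = \left(-40164\right) \frac{105}{26} + 38111 = - \frac{2108610}{13} + 38111 = - \frac{1613167}{13}$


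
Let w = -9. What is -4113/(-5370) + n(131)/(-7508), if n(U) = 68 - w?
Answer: 5077819/6719660 ≈ 0.75567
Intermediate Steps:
n(U) = 77 (n(U) = 68 - 1*(-9) = 68 + 9 = 77)
-4113/(-5370) + n(131)/(-7508) = -4113/(-5370) + 77/(-7508) = -4113*(-1/5370) + 77*(-1/7508) = 1371/1790 - 77/7508 = 5077819/6719660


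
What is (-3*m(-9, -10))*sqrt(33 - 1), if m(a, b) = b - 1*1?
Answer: 132*sqrt(2) ≈ 186.68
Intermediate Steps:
m(a, b) = -1 + b (m(a, b) = b - 1 = -1 + b)
(-3*m(-9, -10))*sqrt(33 - 1) = (-3*(-1 - 10))*sqrt(33 - 1) = (-3*(-11))*sqrt(32) = 33*(4*sqrt(2)) = 132*sqrt(2)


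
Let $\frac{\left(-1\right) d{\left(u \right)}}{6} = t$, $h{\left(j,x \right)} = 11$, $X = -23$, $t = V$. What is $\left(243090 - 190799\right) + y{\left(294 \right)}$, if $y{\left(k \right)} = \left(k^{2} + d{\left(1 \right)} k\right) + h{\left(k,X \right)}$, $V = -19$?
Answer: $172254$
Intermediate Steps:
$t = -19$
$d{\left(u \right)} = 114$ ($d{\left(u \right)} = \left(-6\right) \left(-19\right) = 114$)
$y{\left(k \right)} = 11 + k^{2} + 114 k$ ($y{\left(k \right)} = \left(k^{2} + 114 k\right) + 11 = 11 + k^{2} + 114 k$)
$\left(243090 - 190799\right) + y{\left(294 \right)} = \left(243090 - 190799\right) + \left(11 + 294^{2} + 114 \cdot 294\right) = 52291 + \left(11 + 86436 + 33516\right) = 52291 + 119963 = 172254$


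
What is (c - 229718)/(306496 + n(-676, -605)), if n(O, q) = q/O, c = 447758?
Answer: 49131680/69063967 ≈ 0.71139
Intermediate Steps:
(c - 229718)/(306496 + n(-676, -605)) = (447758 - 229718)/(306496 - 605/(-676)) = 218040/(306496 - 605*(-1/676)) = 218040/(306496 + 605/676) = 218040/(207191901/676) = 218040*(676/207191901) = 49131680/69063967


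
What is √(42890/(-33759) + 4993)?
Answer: √5223989707/1023 ≈ 70.652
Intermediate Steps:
√(42890/(-33759) + 4993) = √(42890*(-1/33759) + 4993) = √(-42890/33759 + 4993) = √(168515797/33759) = √5223989707/1023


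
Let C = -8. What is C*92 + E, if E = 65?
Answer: -671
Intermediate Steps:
C*92 + E = -8*92 + 65 = -736 + 65 = -671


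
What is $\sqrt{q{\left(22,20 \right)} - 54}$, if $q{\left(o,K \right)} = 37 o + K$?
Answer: $2 \sqrt{195} \approx 27.928$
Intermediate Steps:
$q{\left(o,K \right)} = K + 37 o$
$\sqrt{q{\left(22,20 \right)} - 54} = \sqrt{\left(20 + 37 \cdot 22\right) - 54} = \sqrt{\left(20 + 814\right) - 54} = \sqrt{834 - 54} = \sqrt{780} = 2 \sqrt{195}$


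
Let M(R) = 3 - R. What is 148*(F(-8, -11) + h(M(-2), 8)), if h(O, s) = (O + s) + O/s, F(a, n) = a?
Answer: 1665/2 ≈ 832.50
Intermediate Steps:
h(O, s) = O + s + O/s
148*(F(-8, -11) + h(M(-2), 8)) = 148*(-8 + ((3 - 1*(-2)) + 8 + (3 - 1*(-2))/8)) = 148*(-8 + ((3 + 2) + 8 + (3 + 2)*(1/8))) = 148*(-8 + (5 + 8 + 5*(1/8))) = 148*(-8 + (5 + 8 + 5/8)) = 148*(-8 + 109/8) = 148*(45/8) = 1665/2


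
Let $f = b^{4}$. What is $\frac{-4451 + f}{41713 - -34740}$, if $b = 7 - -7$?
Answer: $\frac{33965}{76453} \approx 0.44426$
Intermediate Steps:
$b = 14$ ($b = 7 + 7 = 14$)
$f = 38416$ ($f = 14^{4} = 38416$)
$\frac{-4451 + f}{41713 - -34740} = \frac{-4451 + 38416}{41713 - -34740} = \frac{33965}{41713 + 34740} = \frac{33965}{76453}$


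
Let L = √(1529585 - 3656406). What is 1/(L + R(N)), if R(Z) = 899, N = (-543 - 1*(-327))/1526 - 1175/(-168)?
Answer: 899/2935022 - I*√2126821/2935022 ≈ 0.0003063 - 0.00049688*I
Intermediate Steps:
N = 125483/18312 (N = (-543 + 327)*(1/1526) - 1175*(-1/168) = -216*1/1526 + 1175/168 = -108/763 + 1175/168 = 125483/18312 ≈ 6.8525)
L = I*√2126821 (L = √(-2126821) = I*√2126821 ≈ 1458.4*I)
1/(L + R(N)) = 1/(I*√2126821 + 899) = 1/(899 + I*√2126821)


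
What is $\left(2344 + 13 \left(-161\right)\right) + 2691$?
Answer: $2942$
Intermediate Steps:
$\left(2344 + 13 \left(-161\right)\right) + 2691 = \left(2344 - 2093\right) + 2691 = 251 + 2691 = 2942$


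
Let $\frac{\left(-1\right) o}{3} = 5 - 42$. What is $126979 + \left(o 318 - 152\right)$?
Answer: $162125$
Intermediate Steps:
$o = 111$ ($o = - 3 \left(5 - 42\right) = \left(-3\right) \left(-37\right) = 111$)
$126979 + \left(o 318 - 152\right) = 126979 + \left(111 \cdot 318 - 152\right) = 126979 + \left(35298 - 152\right) = 126979 + 35146 = 162125$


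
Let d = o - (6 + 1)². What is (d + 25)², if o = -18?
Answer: 1764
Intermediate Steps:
d = -67 (d = -18 - (6 + 1)² = -18 - 1*7² = -18 - 1*49 = -18 - 49 = -67)
(d + 25)² = (-67 + 25)² = (-42)² = 1764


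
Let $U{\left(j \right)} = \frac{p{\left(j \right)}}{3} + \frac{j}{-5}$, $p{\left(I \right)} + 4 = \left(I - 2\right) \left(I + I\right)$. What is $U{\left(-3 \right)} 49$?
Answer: $\frac{6811}{15} \approx 454.07$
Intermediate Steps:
$p{\left(I \right)} = -4 + 2 I \left(-2 + I\right)$ ($p{\left(I \right)} = -4 + \left(I - 2\right) \left(I + I\right) = -4 + \left(-2 + I\right) 2 I = -4 + 2 I \left(-2 + I\right)$)
$U{\left(j \right)} = - \frac{4}{3} - \frac{23 j}{15} + \frac{2 j^{2}}{3}$ ($U{\left(j \right)} = \frac{-4 - 4 j + 2 j^{2}}{3} + \frac{j}{-5} = \left(-4 - 4 j + 2 j^{2}\right) \frac{1}{3} + j \left(- \frac{1}{5}\right) = \left(- \frac{4}{3} - \frac{4 j}{3} + \frac{2 j^{2}}{3}\right) - \frac{j}{5} = - \frac{4}{3} - \frac{23 j}{15} + \frac{2 j^{2}}{3}$)
$U{\left(-3 \right)} 49 = \left(- \frac{4}{3} - - \frac{23}{5} + \frac{2 \left(-3\right)^{2}}{3}\right) 49 = \left(- \frac{4}{3} + \frac{23}{5} + \frac{2}{3} \cdot 9\right) 49 = \left(- \frac{4}{3} + \frac{23}{5} + 6\right) 49 = \frac{139}{15} \cdot 49 = \frac{6811}{15}$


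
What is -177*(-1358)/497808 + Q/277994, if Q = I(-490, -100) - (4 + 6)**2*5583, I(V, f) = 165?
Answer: -17585313523/11532303096 ≈ -1.5249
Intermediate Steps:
Q = -558135 (Q = 165 - (4 + 6)**2*5583 = 165 - 10**2*5583 = 165 - 100*5583 = 165 - 1*558300 = 165 - 558300 = -558135)
-177*(-1358)/497808 + Q/277994 = -177*(-1358)/497808 - 558135/277994 = 240366*(1/497808) - 558135*1/277994 = 40061/82968 - 558135/277994 = -17585313523/11532303096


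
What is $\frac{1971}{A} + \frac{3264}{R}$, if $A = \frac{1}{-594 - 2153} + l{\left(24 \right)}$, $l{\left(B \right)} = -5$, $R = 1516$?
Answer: $- \frac{2040825147}{5205944} \approx -392.02$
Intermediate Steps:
$A = - \frac{13736}{2747}$ ($A = \frac{1}{-594 - 2153} - 5 = \frac{1}{-2747} - 5 = - \frac{1}{2747} - 5 = - \frac{13736}{2747} \approx -5.0004$)
$\frac{1971}{A} + \frac{3264}{R} = \frac{1971}{- \frac{13736}{2747}} + \frac{3264}{1516} = 1971 \left(- \frac{2747}{13736}\right) + 3264 \cdot \frac{1}{1516} = - \frac{5414337}{13736} + \frac{816}{379} = - \frac{2040825147}{5205944}$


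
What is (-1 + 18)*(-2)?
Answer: -34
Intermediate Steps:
(-1 + 18)*(-2) = 17*(-2) = -34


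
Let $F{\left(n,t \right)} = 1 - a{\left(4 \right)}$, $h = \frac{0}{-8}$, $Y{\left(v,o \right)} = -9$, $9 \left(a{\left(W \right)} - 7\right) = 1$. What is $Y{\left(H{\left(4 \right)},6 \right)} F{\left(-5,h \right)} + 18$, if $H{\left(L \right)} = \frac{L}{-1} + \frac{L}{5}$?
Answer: $73$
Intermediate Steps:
$a{\left(W \right)} = \frac{64}{9}$ ($a{\left(W \right)} = 7 + \frac{1}{9} \cdot 1 = 7 + \frac{1}{9} = \frac{64}{9}$)
$H{\left(L \right)} = - \frac{4 L}{5}$ ($H{\left(L \right)} = L \left(-1\right) + L \frac{1}{5} = - L + \frac{L}{5} = - \frac{4 L}{5}$)
$h = 0$ ($h = 0 \left(- \frac{1}{8}\right) = 0$)
$F{\left(n,t \right)} = - \frac{55}{9}$ ($F{\left(n,t \right)} = 1 - \frac{64}{9} = - \frac{55}{9}$)
$Y{\left(H{\left(4 \right)},6 \right)} F{\left(-5,h \right)} + 18 = \left(-9\right) \left(- \frac{55}{9}\right) + 18 = 55 + 18 = 73$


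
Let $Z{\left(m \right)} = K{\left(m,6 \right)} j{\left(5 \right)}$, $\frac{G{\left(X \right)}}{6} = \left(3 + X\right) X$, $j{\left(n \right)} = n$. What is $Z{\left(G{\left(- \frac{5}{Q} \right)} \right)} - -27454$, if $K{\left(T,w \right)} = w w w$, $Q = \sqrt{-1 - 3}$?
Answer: $28534$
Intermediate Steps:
$Q = 2 i$ ($Q = \sqrt{-4} = 2 i \approx 2.0 i$)
$K{\left(T,w \right)} = w^{3}$ ($K{\left(T,w \right)} = w^{2} w = w^{3}$)
$G{\left(X \right)} = 6 X \left(3 + X\right)$ ($G{\left(X \right)} = 6 \left(3 + X\right) X = 6 X \left(3 + X\right)$)
$Z{\left(m \right)} = 1080$ ($Z{\left(m \right)} = 6^{3} \cdot 5 = 216 \cdot 5 = 1080$)
$Z{\left(G{\left(- \frac{5}{Q} \right)} \right)} - -27454 = 1080 - -27454 = 1080 + 27454 = 28534$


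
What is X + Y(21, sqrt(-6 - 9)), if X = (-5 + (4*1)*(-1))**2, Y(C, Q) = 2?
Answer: 83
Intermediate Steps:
X = 81 (X = (-5 + 4*(-1))**2 = (-5 - 4)**2 = (-9)**2 = 81)
X + Y(21, sqrt(-6 - 9)) = 81 + 2 = 83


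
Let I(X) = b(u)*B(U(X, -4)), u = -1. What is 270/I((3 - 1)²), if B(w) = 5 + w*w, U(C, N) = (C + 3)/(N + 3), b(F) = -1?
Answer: -5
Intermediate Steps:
U(C, N) = (3 + C)/(3 + N)
B(w) = 5 + w²
I(X) = -5 - (-3 - X)² (I(X) = -(5 + ((3 + X)/(3 - 4))²) = -(5 + ((3 + X)/(-1))²) = -(5 + (-(3 + X))²) = -(5 + (-3 - X)²) = -5 - (-3 - X)²)
270/I((3 - 1)²) = 270/(-5 - (3 + (3 - 1)²)²) = 270/(-5 - (3 + 2²)²) = 270/(-5 - (3 + 4)²) = 270/(-5 - 1*7²) = 270/(-5 - 1*49) = 270/(-5 - 49) = 270/(-54) = 270*(-1/54) = -5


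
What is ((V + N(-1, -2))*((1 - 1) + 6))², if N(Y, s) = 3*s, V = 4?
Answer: 144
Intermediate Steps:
((V + N(-1, -2))*((1 - 1) + 6))² = ((4 + 3*(-2))*((1 - 1) + 6))² = ((4 - 6)*(0 + 6))² = (-2*6)² = (-12)² = 144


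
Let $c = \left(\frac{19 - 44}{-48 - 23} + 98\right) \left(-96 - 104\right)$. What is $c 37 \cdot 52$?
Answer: $- \frac{2687058400}{71} \approx -3.7846 \cdot 10^{7}$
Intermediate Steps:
$c = - \frac{1396600}{71}$ ($c = \left(- \frac{25}{-71} + 98\right) \left(-200\right) = \left(\left(-25\right) \left(- \frac{1}{71}\right) + 98\right) \left(-200\right) = \left(\frac{25}{71} + 98\right) \left(-200\right) = \frac{6983}{71} \left(-200\right) = - \frac{1396600}{71} \approx -19670.0$)
$c 37 \cdot 52 = \left(- \frac{1396600}{71}\right) 37 \cdot 52 = \left(- \frac{51674200}{71}\right) 52 = - \frac{2687058400}{71}$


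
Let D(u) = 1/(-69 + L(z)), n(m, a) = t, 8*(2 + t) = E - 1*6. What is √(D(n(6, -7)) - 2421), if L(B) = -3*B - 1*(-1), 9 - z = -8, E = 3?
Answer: 10*I*√342839/119 ≈ 49.204*I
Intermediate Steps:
z = 17 (z = 9 - 1*(-8) = 9 + 8 = 17)
L(B) = 1 - 3*B (L(B) = -3*B + 1 = 1 - 3*B)
t = -19/8 (t = -2 + (3 - 1*6)/8 = -2 + (3 - 6)/8 = -2 + (⅛)*(-3) = -2 - 3/8 = -19/8 ≈ -2.3750)
n(m, a) = -19/8
D(u) = -1/119 (D(u) = 1/(-69 + (1 - 3*17)) = 1/(-69 + (1 - 51)) = 1/(-69 - 50) = 1/(-119) = -1/119)
√(D(n(6, -7)) - 2421) = √(-1/119 - 2421) = √(-288100/119) = 10*I*√342839/119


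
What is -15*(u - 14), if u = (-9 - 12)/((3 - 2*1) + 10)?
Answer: 2625/11 ≈ 238.64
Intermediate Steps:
u = -21/11 (u = -21/((3 - 2) + 10) = -21/(1 + 10) = -21/11 ≈ -1.9091)
-15*(u - 14) = -15*(-21/11 - 14) = -15*(-175/11) = 2625/11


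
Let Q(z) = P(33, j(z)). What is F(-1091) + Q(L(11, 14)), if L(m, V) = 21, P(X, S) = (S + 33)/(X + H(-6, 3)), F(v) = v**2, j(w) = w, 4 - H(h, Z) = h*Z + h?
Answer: 72607195/61 ≈ 1.1903e+6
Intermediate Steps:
H(h, Z) = 4 - h - Z*h (H(h, Z) = 4 - (h*Z + h) = 4 - (Z*h + h) = 4 - (h + Z*h) = 4 + (-h - Z*h) = 4 - h - Z*h)
P(X, S) = (33 + S)/(28 + X) (P(X, S) = (S + 33)/(X + (4 - 1*(-6) - 1*3*(-6))) = (33 + S)/(X + (4 + 6 + 18)) = (33 + S)/(X + 28) = (33 + S)/(28 + X))
Q(z) = 33/61 + z/61 (Q(z) = (33 + z)/(28 + 33) = (33 + z)/61 = 33/61 + z/61)
F(-1091) + Q(L(11, 14)) = (-1091)**2 + (33/61 + (1/61)*21) = 1190281 + (33/61 + 21/61) = 1190281 + 54/61 = 72607195/61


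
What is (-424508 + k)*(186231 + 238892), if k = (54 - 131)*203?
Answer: -187113212097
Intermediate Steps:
k = -15631 (k = -77*203 = -15631)
(-424508 + k)*(186231 + 238892) = (-424508 - 15631)*(186231 + 238892) = -440139*425123 = -187113212097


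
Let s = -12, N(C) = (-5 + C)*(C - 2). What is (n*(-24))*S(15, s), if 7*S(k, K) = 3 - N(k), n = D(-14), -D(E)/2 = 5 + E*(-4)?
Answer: -371856/7 ≈ -53122.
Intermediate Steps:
N(C) = (-5 + C)*(-2 + C)
D(E) = -10 + 8*E (D(E) = -2*(5 + E*(-4)) = -2*(5 - 4*E) = -10 + 8*E)
n = -122 (n = -10 + 8*(-14) = -10 - 112 = -122)
S(k, K) = -1 + k - k**2/7 (S(k, K) = (3 - (10 + k**2 - 7*k))/7 = (3 + (-10 - k**2 + 7*k))/7 = (-7 - k**2 + 7*k)/7 = -1 + k - k**2/7)
(n*(-24))*S(15, s) = (-122*(-24))*(-1 + 15 - 1/7*15**2) = 2928*(-1 + 15 - 1/7*225) = 2928*(-1 + 15 - 225/7) = 2928*(-127/7) = -371856/7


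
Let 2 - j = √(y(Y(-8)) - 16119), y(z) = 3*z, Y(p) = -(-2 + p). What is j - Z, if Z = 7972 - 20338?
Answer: 12368 - I*√16089 ≈ 12368.0 - 126.84*I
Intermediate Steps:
Z = -12366
Y(p) = 2 - p
j = 2 - I*√16089 (j = 2 - √(3*(2 - 1*(-8)) - 16119) = 2 - √(3*(2 + 8) - 16119) = 2 - √(3*10 - 16119) = 2 - √(30 - 16119) = 2 - √(-16089) = 2 - I*√16089 ≈ 2.0 - 126.84*I)
j - Z = (2 - I*√16089) - 1*(-12366) = (2 - I*√16089) + 12366 = 12368 - I*√16089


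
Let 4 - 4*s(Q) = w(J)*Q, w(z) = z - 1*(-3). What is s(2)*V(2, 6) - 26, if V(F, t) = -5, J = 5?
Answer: -11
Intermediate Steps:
w(z) = 3 + z (w(z) = z + 3 = 3 + z)
s(Q) = 1 - 2*Q (s(Q) = 1 - (3 + 5)*Q/4 = 1 - 2*Q)
s(2)*V(2, 6) - 26 = (1 - 2*2)*(-5) - 26 = (1 - 4)*(-5) - 26 = -3*(-5) - 26 = 15 - 26 = -11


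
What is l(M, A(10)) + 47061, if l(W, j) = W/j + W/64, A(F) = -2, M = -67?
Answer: 3013981/64 ≈ 47093.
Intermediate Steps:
l(W, j) = W/64 + W/j (l(W, j) = W/j + W*(1/64) = W/j + W/64 = W/64 + W/j)
l(M, A(10)) + 47061 = ((1/64)*(-67) - 67/(-2)) + 47061 = (-67/64 - 67*(-1/2)) + 47061 = (-67/64 + 67/2) + 47061 = 2077/64 + 47061 = 3013981/64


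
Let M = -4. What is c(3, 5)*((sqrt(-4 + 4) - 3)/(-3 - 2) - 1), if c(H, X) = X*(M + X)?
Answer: -2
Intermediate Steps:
c(H, X) = X*(-4 + X)
c(3, 5)*((sqrt(-4 + 4) - 3)/(-3 - 2) - 1) = (5*(-4 + 5))*((sqrt(-4 + 4) - 3)/(-3 - 2) - 1) = (5*1)*((sqrt(0) - 3)/(-5) - 1) = 5*((0 - 3)*(-1/5) - 1) = 5*(-3*(-1/5) - 1) = 5*(3/5 - 1) = 5*(-2/5) = -2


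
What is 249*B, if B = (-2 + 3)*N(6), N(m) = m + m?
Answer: 2988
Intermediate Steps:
N(m) = 2*m
B = 12 (B = (-2 + 3)*(2*6) = 1*12 = 12)
249*B = 249*12 = 2988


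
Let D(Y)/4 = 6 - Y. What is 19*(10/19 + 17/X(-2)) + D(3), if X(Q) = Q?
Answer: -279/2 ≈ -139.50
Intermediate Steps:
D(Y) = 24 - 4*Y (D(Y) = 4*(6 - Y) = 24 - 4*Y)
19*(10/19 + 17/X(-2)) + D(3) = 19*(10/19 + 17/(-2)) + (24 - 4*3) = 19*(10*(1/19) + 17*(-1/2)) + (24 - 12) = 19*(10/19 - 17/2) + 12 = 19*(-303/38) + 12 = -303/2 + 12 = -279/2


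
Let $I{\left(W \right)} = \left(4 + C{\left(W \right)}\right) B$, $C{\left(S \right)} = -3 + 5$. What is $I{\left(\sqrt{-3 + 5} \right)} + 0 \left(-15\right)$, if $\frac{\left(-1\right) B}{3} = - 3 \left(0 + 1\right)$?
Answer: $54$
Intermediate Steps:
$C{\left(S \right)} = 2$
$B = 9$ ($B = - 3 \left(- 3 \left(0 + 1\right)\right) = - 3 \left(\left(-3\right) 1\right) = \left(-3\right) \left(-3\right) = 9$)
$I{\left(W \right)} = 54$ ($I{\left(W \right)} = \left(4 + 2\right) 9 = 6 \cdot 9 = 54$)
$I{\left(\sqrt{-3 + 5} \right)} + 0 \left(-15\right) = 54 + 0 \left(-15\right) = 54 + 0 = 54$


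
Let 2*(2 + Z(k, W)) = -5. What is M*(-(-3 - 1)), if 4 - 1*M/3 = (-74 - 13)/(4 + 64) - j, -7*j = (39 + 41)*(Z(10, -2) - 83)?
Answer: 205077/17 ≈ 12063.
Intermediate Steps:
Z(k, W) = -9/2 (Z(k, W) = -2 + (½)*(-5) = -2 - 5/2 = -9/2)
j = 1000 (j = -(39 + 41)*(-9/2 - 83)/7 = -80*(-175)/(7*2) = -⅐*(-7000) = 1000)
M = 205077/68 (M = 12 - 3*((-74 - 13)/(4 + 64) - 1*1000) = 12 - 3*(-87/68 - 1000) = 12 - 3*(-68087/68) = 12 + 204261/68 = 205077/68 ≈ 3015.8)
M*(-(-3 - 1)) = 205077*(-(-3 - 1))/68 = 205077*(-1*(-4))/68 = (205077/68)*4 = 205077/17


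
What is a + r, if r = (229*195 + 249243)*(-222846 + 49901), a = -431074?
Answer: -50828620684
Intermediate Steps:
r = -50828189610 (r = (44655 + 249243)*(-172945) = 293898*(-172945) = -50828189610)
a + r = -431074 - 50828189610 = -50828620684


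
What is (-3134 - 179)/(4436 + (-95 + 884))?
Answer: -3313/5225 ≈ -0.63407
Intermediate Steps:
(-3134 - 179)/(4436 + (-95 + 884)) = -3313/(4436 + 789) = -3313/5225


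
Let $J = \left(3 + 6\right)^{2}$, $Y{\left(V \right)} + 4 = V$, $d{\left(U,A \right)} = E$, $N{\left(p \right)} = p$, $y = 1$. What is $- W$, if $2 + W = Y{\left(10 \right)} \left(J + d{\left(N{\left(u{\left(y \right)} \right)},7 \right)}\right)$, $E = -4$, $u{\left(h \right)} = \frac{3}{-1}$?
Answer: $-460$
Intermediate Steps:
$u{\left(h \right)} = -3$ ($u{\left(h \right)} = 3 \left(-1\right) = -3$)
$d{\left(U,A \right)} = -4$
$Y{\left(V \right)} = -4 + V$
$J = 81$ ($J = 9^{2} = 81$)
$W = 460$ ($W = -2 + \left(-4 + 10\right) \left(81 - 4\right) = -2 + 6 \cdot 77 = -2 + 462 = 460$)
$- W = \left(-1\right) 460 = -460$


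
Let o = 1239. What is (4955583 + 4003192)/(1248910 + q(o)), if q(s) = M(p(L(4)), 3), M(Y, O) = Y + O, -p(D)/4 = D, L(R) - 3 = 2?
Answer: 8958775/1248893 ≈ 7.1734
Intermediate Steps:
L(R) = 5 (L(R) = 3 + 2 = 5)
p(D) = -4*D
M(Y, O) = O + Y
q(s) = -17 (q(s) = 3 - 4*5 = 3 - 20 = -17)
(4955583 + 4003192)/(1248910 + q(o)) = (4955583 + 4003192)/(1248910 - 17) = 8958775/1248893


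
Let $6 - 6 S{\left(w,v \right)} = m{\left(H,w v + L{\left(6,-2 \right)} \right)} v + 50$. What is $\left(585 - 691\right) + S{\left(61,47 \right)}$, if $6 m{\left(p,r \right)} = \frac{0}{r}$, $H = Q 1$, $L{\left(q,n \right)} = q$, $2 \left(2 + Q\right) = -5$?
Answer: $- \frac{340}{3} \approx -113.33$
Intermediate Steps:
$Q = - \frac{9}{2}$ ($Q = -2 + \frac{1}{2} \left(-5\right) = -2 - \frac{5}{2} = - \frac{9}{2} \approx -4.5$)
$H = - \frac{9}{2}$ ($H = \left(- \frac{9}{2}\right) 1 = - \frac{9}{2} \approx -4.5$)
$m{\left(p,r \right)} = 0$ ($m{\left(p,r \right)} = \frac{0 \frac{1}{r}}{6} = \frac{1}{6} \cdot 0 = 0$)
$S{\left(w,v \right)} = - \frac{22}{3}$ ($S{\left(w,v \right)} = 1 - \frac{0 v + 50}{6} = 1 - \frac{0 + 50}{6} = 1 - \frac{25}{3} = - \frac{22}{3}$)
$\left(585 - 691\right) + S{\left(61,47 \right)} = \left(585 - 691\right) - \frac{22}{3} = -106 - \frac{22}{3} = - \frac{340}{3}$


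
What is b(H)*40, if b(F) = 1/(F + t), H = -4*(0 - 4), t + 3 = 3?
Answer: 5/2 ≈ 2.5000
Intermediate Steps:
t = 0 (t = -3 + 3 = 0)
H = 16 (H = -4*(-4) = 16)
b(F) = 1/F (b(F) = 1/(F + 0) = 1/F)
b(H)*40 = 40/16 = (1/16)*40 = 5/2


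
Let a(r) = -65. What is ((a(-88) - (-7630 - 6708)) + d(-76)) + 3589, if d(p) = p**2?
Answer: 23638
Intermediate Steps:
((a(-88) - (-7630 - 6708)) + d(-76)) + 3589 = ((-65 - (-7630 - 6708)) + (-76)**2) + 3589 = ((-65 - 1*(-14338)) + 5776) + 3589 = ((-65 + 14338) + 5776) + 3589 = (14273 + 5776) + 3589 = 20049 + 3589 = 23638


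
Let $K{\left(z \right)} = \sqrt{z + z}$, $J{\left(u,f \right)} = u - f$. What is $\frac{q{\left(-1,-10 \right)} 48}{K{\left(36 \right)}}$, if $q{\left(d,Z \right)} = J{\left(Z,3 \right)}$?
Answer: $- 52 \sqrt{2} \approx -73.539$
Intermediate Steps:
$q{\left(d,Z \right)} = -3 + Z$ ($q{\left(d,Z \right)} = Z - 3 = -3 + Z$)
$K{\left(z \right)} = \sqrt{2} \sqrt{z}$ ($K{\left(z \right)} = \sqrt{2 z} = \sqrt{2} \sqrt{z}$)
$\frac{q{\left(-1,-10 \right)} 48}{K{\left(36 \right)}} = \frac{\left(-3 - 10\right) 48}{\sqrt{2} \sqrt{36}} = \frac{\left(-13\right) 48}{\sqrt{2} \cdot 6} = - \frac{624}{6 \sqrt{2}} = - 624 \frac{\sqrt{2}}{12} = - 52 \sqrt{2}$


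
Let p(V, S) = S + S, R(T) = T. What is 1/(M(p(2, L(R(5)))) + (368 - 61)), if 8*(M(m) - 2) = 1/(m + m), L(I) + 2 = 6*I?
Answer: 896/276865 ≈ 0.0032362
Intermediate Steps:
L(I) = -2 + 6*I
p(V, S) = 2*S
M(m) = 2 + 1/(16*m) (M(m) = 2 + 1/(8*(m + m)) = 2 + 1/(8*((2*m))) = 2 + (1/(2*m))/8 = 2 + 1/(16*m))
1/(M(p(2, L(R(5)))) + (368 - 61)) = 1/((2 + 1/(16*((2*(-2 + 6*5))))) + (368 - 61)) = 1/((2 + 1/(16*((2*(-2 + 30))))) + 307) = 1/((2 + 1/(16*((2*28)))) + 307) = 1/((2 + (1/16)/56) + 307) = 1/((2 + (1/16)*(1/56)) + 307) = 1/((2 + 1/896) + 307) = 1/(1793/896 + 307) = 1/(276865/896) = 896/276865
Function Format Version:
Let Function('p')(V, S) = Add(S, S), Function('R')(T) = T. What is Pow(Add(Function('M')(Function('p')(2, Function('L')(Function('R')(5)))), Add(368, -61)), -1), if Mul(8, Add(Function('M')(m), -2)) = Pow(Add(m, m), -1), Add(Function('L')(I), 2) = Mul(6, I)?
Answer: Rational(896, 276865) ≈ 0.0032362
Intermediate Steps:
Function('L')(I) = Add(-2, Mul(6, I))
Function('p')(V, S) = Mul(2, S)
Function('M')(m) = Add(2, Mul(Rational(1, 16), Pow(m, -1))) (Function('M')(m) = Add(2, Mul(Rational(1, 8), Pow(Add(m, m), -1))) = Add(2, Mul(Rational(1, 8), Pow(Mul(2, m), -1))) = Add(2, Mul(Rational(1, 8), Mul(Rational(1, 2), Pow(m, -1)))) = Add(2, Mul(Rational(1, 16), Pow(m, -1))))
Pow(Add(Function('M')(Function('p')(2, Function('L')(Function('R')(5)))), Add(368, -61)), -1) = Pow(Add(Add(2, Mul(Rational(1, 16), Pow(Mul(2, Add(-2, Mul(6, 5))), -1))), Add(368, -61)), -1) = Pow(Add(Add(2, Mul(Rational(1, 16), Pow(Mul(2, Add(-2, 30)), -1))), 307), -1) = Pow(Add(Add(2, Mul(Rational(1, 16), Pow(Mul(2, 28), -1))), 307), -1) = Pow(Add(Add(2, Mul(Rational(1, 16), Pow(56, -1))), 307), -1) = Pow(Add(Add(2, Mul(Rational(1, 16), Rational(1, 56))), 307), -1) = Pow(Add(Add(2, Rational(1, 896)), 307), -1) = Pow(Add(Rational(1793, 896), 307), -1) = Pow(Rational(276865, 896), -1) = Rational(896, 276865)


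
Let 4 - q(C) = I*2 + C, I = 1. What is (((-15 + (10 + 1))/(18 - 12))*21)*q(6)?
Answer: 56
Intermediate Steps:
q(C) = 2 - C (q(C) = 4 - (1*2 + C) = 4 - (2 + C) = 4 + (-2 - C) = 2 - C)
(((-15 + (10 + 1))/(18 - 12))*21)*q(6) = (((-15 + (10 + 1))/(18 - 12))*21)*(2 - 1*6) = (((-15 + 11)/6)*21)*(2 - 6) = (-4*1/6*21)*(-4) = -2/3*21*(-4) = -14*(-4) = 56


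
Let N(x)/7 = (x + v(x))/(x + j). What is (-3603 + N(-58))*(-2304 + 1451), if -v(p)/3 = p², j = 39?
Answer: -2211829/19 ≈ -1.1641e+5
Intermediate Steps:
v(p) = -3*p²
N(x) = 7*(x - 3*x²)/(39 + x) (N(x) = 7*((x - 3*x²)/(x + 39)) = 7*((x - 3*x²)/(39 + x)) = 7*(x - 3*x²)/(39 + x))
(-3603 + N(-58))*(-2304 + 1451) = (-3603 + 7*(-58)*(1 - 3*(-58))/(39 - 58))*(-2304 + 1451) = (-3603 + 7*(-58)*(1 + 174)/(-19))*(-853) = (-3603 + 7*(-58)*(-1/19)*175)*(-853) = (-3603 + 71050/19)*(-853) = (2593/19)*(-853) = -2211829/19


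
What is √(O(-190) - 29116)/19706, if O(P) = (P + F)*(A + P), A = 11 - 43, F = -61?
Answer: √26606/19706 ≈ 0.0082774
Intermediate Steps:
A = -32
O(P) = (-61 + P)*(-32 + P) (O(P) = (P - 61)*(-32 + P) = (-61 + P)*(-32 + P))
√(O(-190) - 29116)/19706 = √((1952 + (-190)² - 93*(-190)) - 29116)/19706 = √((1952 + 36100 + 17670) - 29116)*(1/19706) = √(55722 - 29116)*(1/19706) = √26606*(1/19706) = √26606/19706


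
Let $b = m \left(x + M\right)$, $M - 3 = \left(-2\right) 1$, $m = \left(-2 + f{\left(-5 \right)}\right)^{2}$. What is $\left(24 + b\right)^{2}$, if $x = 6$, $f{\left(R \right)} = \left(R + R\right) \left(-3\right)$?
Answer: $30382144$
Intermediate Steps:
$f{\left(R \right)} = - 6 R$ ($f{\left(R \right)} = 2 R \left(-3\right) = - 6 R$)
$m = 784$ ($m = \left(-2 - -30\right)^{2} = \left(-2 + 30\right)^{2} = 28^{2} = 784$)
$M = 1$ ($M = 3 - 2 = 1$)
$b = 5488$ ($b = 784 \left(6 + 1\right) = 784 \cdot 7 = 5488$)
$\left(24 + b\right)^{2} = \left(24 + 5488\right)^{2} = 5512^{2} = 30382144$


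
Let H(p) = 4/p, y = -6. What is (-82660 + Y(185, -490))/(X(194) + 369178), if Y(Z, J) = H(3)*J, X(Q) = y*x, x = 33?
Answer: -12497/55347 ≈ -0.22579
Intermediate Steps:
X(Q) = -198 (X(Q) = -6*33 = -198)
Y(Z, J) = 4*J/3 (Y(Z, J) = (4/3)*J = (4*(⅓))*J = 4*J/3)
(-82660 + Y(185, -490))/(X(194) + 369178) = (-82660 + (4/3)*(-490))/(-198 + 369178) = (-82660 - 1960/3)/368980 = -249940/3*1/368980 = -12497/55347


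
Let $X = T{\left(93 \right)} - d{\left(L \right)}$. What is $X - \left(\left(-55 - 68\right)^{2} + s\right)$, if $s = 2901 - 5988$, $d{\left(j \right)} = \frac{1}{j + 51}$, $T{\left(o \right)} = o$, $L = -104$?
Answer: $- \frac{633296}{53} \approx -11949.0$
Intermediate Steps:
$d{\left(j \right)} = \frac{1}{51 + j}$
$s = -3087$ ($s = 2901 - 5988 = -3087$)
$X = \frac{4930}{53}$ ($X = 93 - \frac{1}{51 - 104} = 93 - \frac{1}{-53} = 93 - - \frac{1}{53} = 93 + \frac{1}{53} = \frac{4930}{53} \approx 93.019$)
$X - \left(\left(-55 - 68\right)^{2} + s\right) = \frac{4930}{53} - \left(\left(-55 - 68\right)^{2} - 3087\right) = \frac{4930}{53} - \left(\left(-123\right)^{2} - 3087\right) = \frac{4930}{53} - \left(15129 - 3087\right) = \frac{4930}{53} - 12042 = - \frac{633296}{53}$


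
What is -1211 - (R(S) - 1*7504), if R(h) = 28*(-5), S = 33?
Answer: 6433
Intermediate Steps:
R(h) = -140
-1211 - (R(S) - 1*7504) = -1211 - (-140 - 1*7504) = -1211 - (-140 - 7504) = -1211 - 1*(-7644) = -1211 + 7644 = 6433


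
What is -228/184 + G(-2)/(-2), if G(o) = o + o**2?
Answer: -103/46 ≈ -2.2391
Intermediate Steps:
-228/184 + G(-2)/(-2) = -228/184 - 2*(1 - 2)/(-2) = -228*1/184 - 2*(-1)*(-1/2) = -57/46 + 2*(-1/2) = -57/46 - 1 = -103/46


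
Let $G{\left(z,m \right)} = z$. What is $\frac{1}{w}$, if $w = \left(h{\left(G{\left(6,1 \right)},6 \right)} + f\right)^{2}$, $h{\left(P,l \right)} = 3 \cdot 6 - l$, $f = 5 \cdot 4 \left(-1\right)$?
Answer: $\frac{1}{64} \approx 0.015625$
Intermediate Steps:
$f = -20$ ($f = 20 \left(-1\right) = -20$)
$h{\left(P,l \right)} = 18 - l$
$w = 64$ ($w = \left(\left(18 - 6\right) - 20\right)^{2} = \left(12 - 20\right)^{2} = \left(-8\right)^{2} = 64$)
$\frac{1}{w} = \frac{1}{64}$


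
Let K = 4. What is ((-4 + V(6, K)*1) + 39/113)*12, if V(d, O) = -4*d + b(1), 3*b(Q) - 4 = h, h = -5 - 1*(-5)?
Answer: -35692/113 ≈ -315.86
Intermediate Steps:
h = 0 (h = -5 + 5 = 0)
b(Q) = 4/3 (b(Q) = 4/3 + (1/3)*0 = 4/3 + 0 = 4/3)
V(d, O) = 4/3 - 4*d (V(d, O) = -4*d + 4/3 = 4/3 - 4*d)
((-4 + V(6, K)*1) + 39/113)*12 = ((-4 + (4/3 - 4*6)*1) + 39/113)*12 = ((-4 + (4/3 - 24)*1) + 39*(1/113))*12 = ((-4 - 68/3*1) + 39/113)*12 = ((-4 - 68/3) + 39/113)*12 = (-80/3 + 39/113)*12 = -8923/339*12 = -35692/113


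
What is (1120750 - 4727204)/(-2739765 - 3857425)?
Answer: 1803227/3298595 ≈ 0.54667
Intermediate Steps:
(1120750 - 4727204)/(-2739765 - 3857425) = -3606454/(-6597190) = -3606454*(-1/6597190) = 1803227/3298595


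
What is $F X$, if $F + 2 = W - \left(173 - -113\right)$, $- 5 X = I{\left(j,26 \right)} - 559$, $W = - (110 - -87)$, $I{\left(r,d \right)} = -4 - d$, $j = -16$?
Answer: $-57133$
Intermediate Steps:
$W = -197$ ($W = - (110 + 87) = \left(-1\right) 197 = -197$)
$X = \frac{589}{5}$ ($X = - \frac{\left(-4 - 26\right) - 559}{5} = - \frac{-30 - 559}{5} = \left(- \frac{1}{5}\right) \left(-589\right) = \frac{589}{5} \approx 117.8$)
$F = -485$ ($F = -2 - \left(370 + 113\right) = -2 - 483 = -485$)
$F X = \left(-485\right) \frac{589}{5} = -57133$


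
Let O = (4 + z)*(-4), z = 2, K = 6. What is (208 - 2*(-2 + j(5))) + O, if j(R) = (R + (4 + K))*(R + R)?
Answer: -112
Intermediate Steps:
j(R) = 2*R*(10 + R) (j(R) = (R + (4 + 6))*(R + R) = (R + 10)*(2*R) = (10 + R)*(2*R) = 2*R*(10 + R))
O = -24 (O = (4 + 2)*(-4) = 6*(-4) = -24)
(208 - 2*(-2 + j(5))) + O = (208 - 2*(-2 + 2*5*(10 + 5))) - 24 = (208 - 2*(-2 + 2*5*15)) - 24 = (208 - 2*(-2 + 150)) - 24 = (208 - 2*148) - 24 = (208 - 296) - 24 = -88 - 24 = -112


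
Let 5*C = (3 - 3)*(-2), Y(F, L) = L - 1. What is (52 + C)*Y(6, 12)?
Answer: 572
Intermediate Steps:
Y(F, L) = -1 + L
C = 0 (C = ((3 - 3)*(-2))/5 = (0*(-2))/5 = (⅕)*0 = 0)
(52 + C)*Y(6, 12) = (52 + 0)*(-1 + 12) = 52*11 = 572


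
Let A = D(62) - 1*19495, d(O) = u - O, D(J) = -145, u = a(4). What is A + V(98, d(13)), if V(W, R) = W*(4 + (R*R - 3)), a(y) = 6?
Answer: -14740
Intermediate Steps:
u = 6
d(O) = 6 - O
V(W, R) = W*(1 + R²) (V(W, R) = W*(4 + (R² - 3)) = W*(4 + (-3 + R²)) = W*(1 + R²))
A = -19640 (A = -145 - 1*19495 = -145 - 19495 = -19640)
A + V(98, d(13)) = -19640 + 98*(1 + (6 - 1*13)²) = -19640 + 98*(1 + (6 - 13)²) = -19640 + 98*(1 + (-7)²) = -19640 + 98*(1 + 49) = -19640 + 98*50 = -19640 + 4900 = -14740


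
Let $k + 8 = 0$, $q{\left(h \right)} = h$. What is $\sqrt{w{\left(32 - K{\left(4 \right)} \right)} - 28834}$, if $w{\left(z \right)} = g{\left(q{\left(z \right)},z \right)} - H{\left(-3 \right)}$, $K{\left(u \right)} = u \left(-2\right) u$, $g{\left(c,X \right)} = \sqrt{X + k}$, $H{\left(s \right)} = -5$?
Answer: $\sqrt{-28829 + 2 \sqrt{14}} \approx 169.77 i$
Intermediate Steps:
$k = -8$ ($k = -8 + 0 = -8$)
$g{\left(c,X \right)} = \sqrt{-8 + X}$ ($g{\left(c,X \right)} = \sqrt{X - 8} = \sqrt{-8 + X}$)
$K{\left(u \right)} = - 2 u^{2}$ ($K{\left(u \right)} = - 2 u u = - 2 u^{2}$)
$w{\left(z \right)} = 5 + \sqrt{-8 + z}$ ($w{\left(z \right)} = \sqrt{-8 + z} - -5 = \sqrt{-8 + z} + 5 = 5 + \sqrt{-8 + z}$)
$\sqrt{w{\left(32 - K{\left(4 \right)} \right)} - 28834} = \sqrt{\left(5 + \sqrt{-8 + \left(32 - - 2 \cdot 4^{2}\right)}\right) - 28834} = \sqrt{\left(5 + \sqrt{-8 + \left(32 - \left(-2\right) 16\right)}\right) - 28834} = \sqrt{\left(5 + \sqrt{-8 + \left(32 - -32\right)}\right) - 28834} = \sqrt{\left(5 + \sqrt{-8 + \left(32 + 32\right)}\right) - 28834} = \sqrt{\left(5 + \sqrt{-8 + 64}\right) - 28834} = \sqrt{\left(5 + \sqrt{56}\right) - 28834} = \sqrt{\left(5 + 2 \sqrt{14}\right) - 28834} = \sqrt{-28829 + 2 \sqrt{14}}$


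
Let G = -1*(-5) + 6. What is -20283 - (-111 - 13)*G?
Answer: -18919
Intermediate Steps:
G = 11 (G = 5 + 6 = 11)
-20283 - (-111 - 13)*G = -20283 - (-111 - 13)*11 = -20283 - (-124)*11 = -20283 - 1*(-1364) = -20283 + 1364 = -18919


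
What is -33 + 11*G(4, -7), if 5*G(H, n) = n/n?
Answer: -154/5 ≈ -30.800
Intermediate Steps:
G(H, n) = ⅕ (G(H, n) = (n/n)/5 = (⅕)*1 = ⅕)
-33 + 11*G(4, -7) = -33 + 11*(⅕) = -33 + 11/5 = -154/5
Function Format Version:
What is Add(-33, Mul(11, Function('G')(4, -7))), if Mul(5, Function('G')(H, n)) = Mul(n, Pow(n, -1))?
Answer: Rational(-154, 5) ≈ -30.800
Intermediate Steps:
Function('G')(H, n) = Rational(1, 5) (Function('G')(H, n) = Mul(Rational(1, 5), Mul(n, Pow(n, -1))) = Mul(Rational(1, 5), 1) = Rational(1, 5))
Add(-33, Mul(11, Function('G')(4, -7))) = Add(-33, Mul(11, Rational(1, 5))) = Add(-33, Rational(11, 5)) = Rational(-154, 5)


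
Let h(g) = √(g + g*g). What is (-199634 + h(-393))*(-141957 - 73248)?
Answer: 42962234970 - 3012870*√786 ≈ 4.2878e+10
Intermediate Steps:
h(g) = √(g + g²)
(-199634 + h(-393))*(-141957 - 73248) = (-199634 + √(-393*(1 - 393)))*(-141957 - 73248) = (-199634 + √(-393*(-392)))*(-215205) = (-199634 + √154056)*(-215205) = (-199634 + 14*√786)*(-215205) = 42962234970 - 3012870*√786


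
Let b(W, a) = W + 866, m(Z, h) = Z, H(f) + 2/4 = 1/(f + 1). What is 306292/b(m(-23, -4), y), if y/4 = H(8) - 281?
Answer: 306292/843 ≈ 363.34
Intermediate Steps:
H(f) = -½ + 1/(1 + f) (H(f) = -½ + 1/(f + 1) = -½ + 1/(1 + f))
y = -10130/9 (y = 4*((1 - 1*8)/(2*(1 + 8)) - 281) = 4*((½)*(1 - 8)/9 - 281) = 4*((½)*(⅑)*(-7) - 281) = 4*(-7/18 - 281) = 4*(-5065/18) = -10130/9 ≈ -1125.6)
b(W, a) = 866 + W
306292/b(m(-23, -4), y) = 306292/(866 - 23) = 306292/843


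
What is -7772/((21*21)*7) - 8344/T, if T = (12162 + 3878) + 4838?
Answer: -94010872/32225193 ≈ -2.9173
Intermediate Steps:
T = 20878 (T = 16040 + 4838 = 20878)
-7772/((21*21)*7) - 8344/T = -7772/((21*21)*7) - 8344/20878 = -7772/(441*7) - 8344*1/20878 = -7772/3087 - 4172/10439 = -94010872/32225193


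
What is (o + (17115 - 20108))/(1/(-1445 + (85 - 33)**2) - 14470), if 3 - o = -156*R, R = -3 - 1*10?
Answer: 6317662/18217729 ≈ 0.34679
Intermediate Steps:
R = -13 (R = -3 - 10 = -13)
o = -2025 (o = 3 - (-156)*(-13) = 3 - 1*2028 = 3 - 2028 = -2025)
(o + (17115 - 20108))/(1/(-1445 + (85 - 33)**2) - 14470) = (-2025 + (17115 - 20108))/(1/(-1445 + (85 - 33)**2) - 14470) = (-2025 - 2993)/(1/(-1445 + 52**2) - 14470) = -5018/(1/(-1445 + 2704) - 14470) = -5018/(1/1259 - 14470) = -5018/(-18217729/1259) = -5018*(-1259/18217729) = 6317662/18217729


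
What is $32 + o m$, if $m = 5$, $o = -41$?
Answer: $-173$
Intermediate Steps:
$32 + o m = 32 - 205 = -173$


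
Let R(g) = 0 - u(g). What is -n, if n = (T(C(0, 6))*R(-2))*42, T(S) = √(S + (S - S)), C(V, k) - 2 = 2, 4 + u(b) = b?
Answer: -504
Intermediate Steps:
u(b) = -4 + b
C(V, k) = 4 (C(V, k) = 2 + 2 = 4)
T(S) = √S (T(S) = √(S + 0) = √S)
R(g) = 4 - g (R(g) = 0 - (-4 + g) = 0 + (4 - g) = 4 - g)
n = 504 (n = (√4*(4 - 1*(-2)))*42 = (2*(4 + 2))*42 = (2*6)*42 = 12*42 = 504)
-n = -1*504 = -504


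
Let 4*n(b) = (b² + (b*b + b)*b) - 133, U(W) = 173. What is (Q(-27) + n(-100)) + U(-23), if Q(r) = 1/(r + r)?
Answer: -26444909/108 ≈ -2.4486e+5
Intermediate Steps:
Q(r) = 1/(2*r)
n(b) = -133/4 + b²/4 + b*(b + b²)/4 (n(b) = ((b² + (b*b + b)*b) - 133)/4 = ((b² + (b² + b)*b) - 133)/4 = ((b² + (b + b²)*b) - 133)/4 = ((b² + b*(b + b²)) - 133)/4 = (-133 + b² + b*(b + b²))/4 = -133/4 + b²/4 + b*(b + b²)/4)
(Q(-27) + n(-100)) + U(-23) = ((½)/(-27) + (-133/4 + (½)*(-100)² + (¼)*(-100)³)) + 173 = ((½)*(-1/27) + (-133/4 + (½)*10000 + (¼)*(-1000000))) + 173 = (-1/54 + (-133/4 + 5000 - 250000)) + 173 = (-1/54 - 980133/4) + 173 = -26463593/108 + 173 = -26444909/108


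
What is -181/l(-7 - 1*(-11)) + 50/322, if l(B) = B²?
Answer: -28741/2576 ≈ -11.157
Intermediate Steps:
-181/l(-7 - 1*(-11)) + 50/322 = -181/(-7 - 1*(-11))² + 50/322 = -181/(-7 + 11)² + 50*(1/322) = -181/(4²) + 25/161 = -181/16 + 25/161 = -28741/2576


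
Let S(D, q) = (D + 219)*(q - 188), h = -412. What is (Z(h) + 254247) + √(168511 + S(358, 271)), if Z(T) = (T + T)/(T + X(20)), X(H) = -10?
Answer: 53646529/211 + √216402 ≈ 2.5471e+5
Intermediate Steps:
Z(T) = 2*T/(-10 + T) (Z(T) = (T + T)/(T - 10) = (2*T)/(-10 + T) = 2*T/(-10 + T))
S(D, q) = (-188 + q)*(219 + D) (S(D, q) = (219 + D)*(-188 + q) = (-188 + q)*(219 + D))
(Z(h) + 254247) + √(168511 + S(358, 271)) = (2*(-412)/(-10 - 412) + 254247) + √(168511 + (-41172 - 188*358 + 219*271 + 358*271)) = (2*(-412)/(-422) + 254247) + √(168511 + (-41172 - 67304 + 59349 + 97018)) = (2*(-412)*(-1/422) + 254247) + √(168511 + 47891) = (412/211 + 254247) + √216402 = 53646529/211 + √216402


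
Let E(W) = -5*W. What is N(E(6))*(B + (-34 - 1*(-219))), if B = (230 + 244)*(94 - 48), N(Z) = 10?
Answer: 219890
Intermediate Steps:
B = 21804 (B = 474*46 = 21804)
N(E(6))*(B + (-34 - 1*(-219))) = 10*(21804 + (-34 - 1*(-219))) = 10*(21804 + (-34 + 219)) = 10*(21804 + 185) = 10*21989 = 219890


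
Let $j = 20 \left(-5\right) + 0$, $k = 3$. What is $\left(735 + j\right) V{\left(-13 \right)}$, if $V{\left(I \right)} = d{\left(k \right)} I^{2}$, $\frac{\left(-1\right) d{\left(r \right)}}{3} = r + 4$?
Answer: $-2253615$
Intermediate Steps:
$d{\left(r \right)} = -12 - 3 r$ ($d{\left(r \right)} = - 3 \left(r + 4\right) = - 3 \left(4 + r\right) = -12 - 3 r$)
$j = -100$ ($j = -100 + 0 = -100$)
$V{\left(I \right)} = - 21 I^{2}$ ($V{\left(I \right)} = \left(-12 - 9\right) I^{2} = - 21 I^{2}$)
$\left(735 + j\right) V{\left(-13 \right)} = \left(735 - 100\right) \left(- 21 \left(-13\right)^{2}\right) = 635 \left(\left(-21\right) 169\right) = 635 \left(-3549\right) = -2253615$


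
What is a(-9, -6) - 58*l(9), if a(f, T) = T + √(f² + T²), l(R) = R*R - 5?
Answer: -4414 + 3*√13 ≈ -4403.2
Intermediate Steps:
l(R) = -5 + R² (l(R) = R² - 5 = -5 + R²)
a(f, T) = T + √(T² + f²)
a(-9, -6) - 58*l(9) = (-6 + √((-6)² + (-9)²)) - 58*(-5 + 9²) = (-6 + √(36 + 81)) - 58*(-5 + 81) = (-6 + √117) - 58*76 = (-6 + 3*√13) - 4408 = -4414 + 3*√13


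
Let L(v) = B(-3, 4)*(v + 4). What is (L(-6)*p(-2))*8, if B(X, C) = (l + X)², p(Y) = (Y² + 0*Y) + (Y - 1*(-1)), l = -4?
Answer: -2352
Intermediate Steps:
p(Y) = 1 + Y + Y² (p(Y) = (Y² + 0) + (Y + 1) = Y² + (1 + Y) = 1 + Y + Y²)
B(X, C) = (-4 + X)²
L(v) = 196 + 49*v (L(v) = (-4 - 3)²*(v + 4) = (-7)²*(4 + v) = 49*(4 + v) = 196 + 49*v)
(L(-6)*p(-2))*8 = ((196 + 49*(-6))*(1 - 2 + (-2)²))*8 = ((196 - 294)*(1 - 2 + 4))*8 = -98*3*8 = -294*8 = -2352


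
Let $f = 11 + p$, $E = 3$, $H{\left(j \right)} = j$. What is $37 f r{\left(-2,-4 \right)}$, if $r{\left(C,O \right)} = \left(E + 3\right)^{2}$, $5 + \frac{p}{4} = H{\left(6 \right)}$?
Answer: $19980$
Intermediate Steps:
$p = 4$ ($p = -20 + 4 \cdot 6 = -20 + 24 = 4$)
$f = 15$ ($f = 11 + 4 = 15$)
$r{\left(C,O \right)} = 36$ ($r{\left(C,O \right)} = \left(3 + 3\right)^{2} = 6^{2} = 36$)
$37 f r{\left(-2,-4 \right)} = 37 \cdot 15 \cdot 36 = 555 \cdot 36 = 19980$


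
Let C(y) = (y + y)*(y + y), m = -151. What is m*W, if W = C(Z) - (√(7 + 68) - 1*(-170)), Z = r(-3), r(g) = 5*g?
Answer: -110230 + 755*√3 ≈ -1.0892e+5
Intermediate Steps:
Z = -15 (Z = 5*(-3) = -15)
C(y) = 4*y² (C(y) = (2*y)*(2*y) = 4*y²)
W = 730 - 5*√3 (W = 4*(-15)² - (√(7 + 68) - 1*(-170)) = 4*225 - (√75 + 170) = 900 - (5*√3 + 170) = 900 - (170 + 5*√3) = 900 + (-170 - 5*√3) = 730 - 5*√3 ≈ 721.34)
m*W = -151*(730 - 5*√3) = -110230 + 755*√3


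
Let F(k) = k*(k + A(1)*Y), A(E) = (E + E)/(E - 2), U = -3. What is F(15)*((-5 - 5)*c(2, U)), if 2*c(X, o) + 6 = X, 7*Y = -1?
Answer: 32100/7 ≈ 4585.7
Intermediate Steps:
Y = -⅐ (Y = (⅐)*(-1) = -⅐ ≈ -0.14286)
c(X, o) = -3 + X/2
A(E) = 2*E/(-2 + E) (A(E) = (2*E)/(-2 + E) = 2*E/(-2 + E))
F(k) = k*(2/7 + k) (F(k) = k*(k + (2*1/(-2 + 1))*(-⅐)) = k*(k + (2*1/(-1))*(-⅐)) = k*(k + (2*1*(-1))*(-⅐)) = k*(k - 2*(-⅐)) = k*(k + 2/7) = k*(2/7 + k))
F(15)*((-5 - 5)*c(2, U)) = ((⅐)*15*(2 + 7*15))*((-5 - 5)*(-3 + (½)*2)) = ((⅐)*15*(2 + 105))*(-10*(-3 + 1)) = ((⅐)*15*107)*(-10*(-2)) = (1605/7)*20 = 32100/7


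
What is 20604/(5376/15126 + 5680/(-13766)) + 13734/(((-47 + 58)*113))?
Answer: -37032132199729/102803558 ≈ -3.6022e+5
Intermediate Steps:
20604/(5376/15126 + 5680/(-13766)) + 13734/(((-47 + 58)*113)) = 20604/(5376*(1/15126) + 5680*(-1/13766)) + 13734/((11*113)) = 20604/(896/2521 - 2840/6883) + 13734/1243 = 20604/(-992472/17352043) + 13734*(1/1243) = 20604*(-17352043/992472) + 13734/1243 = -29793457831/82706 + 13734/1243 = -37032132199729/102803558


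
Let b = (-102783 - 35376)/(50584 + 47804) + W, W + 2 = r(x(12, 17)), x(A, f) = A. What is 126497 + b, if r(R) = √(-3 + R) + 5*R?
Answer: 461172235/3644 ≈ 1.2656e+5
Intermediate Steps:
W = 61 (W = -2 + (√(-3 + 12) + 5*12) = -2 + (√9 + 60) = -2 + (3 + 60) = -2 + 63 = 61)
b = 217167/3644 (b = (-102783 - 35376)/(50584 + 47804) + 61 = -138159/98388 + 61 = -138159*1/98388 + 61 = -5117/3644 + 61 = 217167/3644 ≈ 59.596)
126497 + b = 126497 + 217167/3644 = 461172235/3644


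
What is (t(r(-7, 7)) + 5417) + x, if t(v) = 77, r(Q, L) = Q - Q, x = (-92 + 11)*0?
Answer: 5494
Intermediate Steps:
x = 0 (x = -81*0 = 0)
r(Q, L) = 0
(t(r(-7, 7)) + 5417) + x = (77 + 5417) + 0 = 5494 + 0 = 5494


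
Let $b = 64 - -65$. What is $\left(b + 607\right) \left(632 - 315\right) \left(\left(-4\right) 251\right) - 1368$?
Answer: $-234246616$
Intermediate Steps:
$b = 129$ ($b = 64 + 65 = 129$)
$\left(b + 607\right) \left(632 - 315\right) \left(\left(-4\right) 251\right) - 1368 = \left(129 + 607\right) \left(632 - 315\right) \left(\left(-4\right) 251\right) - 1368 = 736 \cdot 317 \left(-1004\right) - 1368 = 233312 \left(-1004\right) - 1368 = -234245248 - 1368 = -234246616$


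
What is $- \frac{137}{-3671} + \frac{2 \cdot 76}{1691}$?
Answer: $\frac{41561}{326719} \approx 0.12721$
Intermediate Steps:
$- \frac{137}{-3671} + \frac{2 \cdot 76}{1691} = \left(-137\right) \left(- \frac{1}{3671}\right) + 152 \cdot \frac{1}{1691} = \frac{137}{3671} + \frac{8}{89} = \frac{41561}{326719}$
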